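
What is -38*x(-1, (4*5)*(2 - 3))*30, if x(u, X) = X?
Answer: 22800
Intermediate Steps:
-38*x(-1, (4*5)*(2 - 3))*30 = -38*4*5*(2 - 3)*30 = -760*(-1)*30 = -38*(-20)*30 = 760*30 = 22800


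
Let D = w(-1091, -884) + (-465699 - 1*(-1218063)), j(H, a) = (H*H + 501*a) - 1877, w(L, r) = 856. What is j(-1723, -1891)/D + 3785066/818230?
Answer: 90067419731/12326144012 ≈ 7.3070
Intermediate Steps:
j(H, a) = -1877 + H² + 501*a (j(H, a) = (H² + 501*a) - 1877 = -1877 + H² + 501*a)
D = 753220 (D = 856 + (-465699 - 1*(-1218063)) = 856 + (-465699 + 1218063) = 856 + 752364 = 753220)
j(-1723, -1891)/D + 3785066/818230 = (-1877 + (-1723)² + 501*(-1891))/753220 + 3785066/818230 = (-1877 + 2968729 - 947391)*(1/753220) + 3785066*(1/818230) = 2019461*(1/753220) + 1892533/409115 = 2019461/753220 + 1892533/409115 = 90067419731/12326144012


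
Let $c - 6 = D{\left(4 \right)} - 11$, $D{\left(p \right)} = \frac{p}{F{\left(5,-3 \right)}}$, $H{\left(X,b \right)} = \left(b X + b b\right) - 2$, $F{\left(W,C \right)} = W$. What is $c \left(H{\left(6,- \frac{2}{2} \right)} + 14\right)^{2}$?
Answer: $- \frac{1029}{5} \approx -205.8$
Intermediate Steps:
$H{\left(X,b \right)} = -2 + b^{2} + X b$ ($H{\left(X,b \right)} = \left(X b + b^{2}\right) - 2 = \left(b^{2} + X b\right) - 2 = -2 + b^{2} + X b$)
$D{\left(p \right)} = \frac{p}{5}$
$c = - \frac{21}{5}$ ($c = 6 + \left(\frac{1}{5} \cdot 4 - 11\right) = 6 + \left(\frac{4}{5} - 11\right) = 6 - \frac{51}{5} = - \frac{21}{5} \approx -4.2$)
$c \left(H{\left(6,- \frac{2}{2} \right)} + 14\right)^{2} = - \frac{21 \left(\left(-2 + \left(- \frac{2}{2}\right)^{2} + 6 \left(- \frac{2}{2}\right)\right) + 14\right)^{2}}{5} = - \frac{21 \left(\left(-2 + \left(\left(-2\right) \frac{1}{2}\right)^{2} + 6 \left(\left(-2\right) \frac{1}{2}\right)\right) + 14\right)^{2}}{5} = - \frac{21 \left(\left(-2 + \left(-1\right)^{2} + 6 \left(-1\right)\right) + 14\right)^{2}}{5} = - \frac{21 \left(\left(-2 + 1 - 6\right) + 14\right)^{2}}{5} = - \frac{21 \left(-7 + 14\right)^{2}}{5} = - \frac{21 \cdot 7^{2}}{5} = \left(- \frac{21}{5}\right) 49 = - \frac{1029}{5}$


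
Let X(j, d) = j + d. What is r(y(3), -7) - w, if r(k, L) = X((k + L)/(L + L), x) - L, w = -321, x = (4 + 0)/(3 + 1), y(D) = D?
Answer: 2305/7 ≈ 329.29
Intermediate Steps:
x = 1 (x = 4/4 = 4*(¼) = 1)
X(j, d) = d + j
r(k, L) = 1 - L + (L + k)/(2*L) (r(k, L) = (1 + (k + L)/(L + L)) - L = (1 + (L + k)/((2*L))) - L = (1 + (L + k)*(1/(2*L))) - L = (1 + (L + k)/(2*L)) - L = 1 - L + (L + k)/(2*L))
r(y(3), -7) - w = (3/2 - 1*(-7) + (½)*3/(-7)) - 1*(-321) = (3/2 + 7 + (½)*3*(-⅐)) + 321 = (3/2 + 7 - 3/14) + 321 = 58/7 + 321 = 2305/7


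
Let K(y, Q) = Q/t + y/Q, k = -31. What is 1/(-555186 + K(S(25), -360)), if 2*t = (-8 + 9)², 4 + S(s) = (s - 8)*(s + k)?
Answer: -180/100063027 ≈ -1.7989e-6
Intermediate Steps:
S(s) = -4 + (-31 + s)*(-8 + s) (S(s) = -4 + (s - 8)*(s - 31) = -4 + (-8 + s)*(-31 + s) = -4 + (-31 + s)*(-8 + s))
t = ½ (t = (-8 + 9)²/2 = (½)*1² = (½)*1 = ½ ≈ 0.50000)
K(y, Q) = 2*Q + y/Q (K(y, Q) = Q/(½) + y/Q = Q*2 + y/Q = 2*Q + y/Q)
1/(-555186 + K(S(25), -360)) = 1/(-555186 + (2*(-360) + (244 + 25² - 39*25)/(-360))) = 1/(-555186 + (-720 + (244 + 625 - 975)*(-1/360))) = 1/(-555186 + (-720 - 106*(-1/360))) = 1/(-555186 + (-720 + 53/180)) = 1/(-555186 - 129547/180) = 1/(-100063027/180) = -180/100063027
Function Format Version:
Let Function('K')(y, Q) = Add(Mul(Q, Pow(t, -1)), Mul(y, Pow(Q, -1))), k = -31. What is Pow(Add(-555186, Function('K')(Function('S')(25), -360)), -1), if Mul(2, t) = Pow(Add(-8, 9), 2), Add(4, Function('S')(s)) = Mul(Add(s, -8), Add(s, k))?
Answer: Rational(-180, 100063027) ≈ -1.7989e-6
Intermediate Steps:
Function('S')(s) = Add(-4, Mul(Add(-31, s), Add(-8, s))) (Function('S')(s) = Add(-4, Mul(Add(s, -8), Add(s, -31))) = Add(-4, Mul(Add(-8, s), Add(-31, s))) = Add(-4, Mul(Add(-31, s), Add(-8, s))))
t = Rational(1, 2) (t = Mul(Rational(1, 2), Pow(Add(-8, 9), 2)) = Mul(Rational(1, 2), Pow(1, 2)) = Mul(Rational(1, 2), 1) = Rational(1, 2) ≈ 0.50000)
Function('K')(y, Q) = Add(Mul(2, Q), Mul(y, Pow(Q, -1))) (Function('K')(y, Q) = Add(Mul(Q, Pow(Rational(1, 2), -1)), Mul(y, Pow(Q, -1))) = Add(Mul(Q, 2), Mul(y, Pow(Q, -1))) = Add(Mul(2, Q), Mul(y, Pow(Q, -1))))
Pow(Add(-555186, Function('K')(Function('S')(25), -360)), -1) = Pow(Add(-555186, Add(Mul(2, -360), Mul(Add(244, Pow(25, 2), Mul(-39, 25)), Pow(-360, -1)))), -1) = Pow(Add(-555186, Add(-720, Mul(Add(244, 625, -975), Rational(-1, 360)))), -1) = Pow(Add(-555186, Add(-720, Mul(-106, Rational(-1, 360)))), -1) = Pow(Add(-555186, Add(-720, Rational(53, 180))), -1) = Pow(Add(-555186, Rational(-129547, 180)), -1) = Pow(Rational(-100063027, 180), -1) = Rational(-180, 100063027)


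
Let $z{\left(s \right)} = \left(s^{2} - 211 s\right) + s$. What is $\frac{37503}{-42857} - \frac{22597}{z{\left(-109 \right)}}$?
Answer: $- \frac{2272456442}{1490180747} \approx -1.525$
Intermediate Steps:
$z{\left(s \right)} = s^{2} - 210 s$
$\frac{37503}{-42857} - \frac{22597}{z{\left(-109 \right)}} = \frac{37503}{-42857} - \frac{22597}{\left(-109\right) \left(-210 - 109\right)} = 37503 \left(- \frac{1}{42857}\right) - \frac{22597}{\left(-109\right) \left(-319\right)} = - \frac{37503}{42857} - \frac{22597}{34771} = - \frac{2272456442}{1490180747}$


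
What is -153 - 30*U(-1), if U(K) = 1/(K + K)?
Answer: -138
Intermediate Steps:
U(K) = 1/(2*K)
-153 - 30*U(-1) = -153 - 15/(-1) = -153 - 15*(-1) = -153 - 30*(-½) = -153 + 15 = -138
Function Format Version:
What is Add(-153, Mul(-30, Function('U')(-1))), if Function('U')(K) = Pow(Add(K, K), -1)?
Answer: -138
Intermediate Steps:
Function('U')(K) = Mul(Rational(1, 2), Pow(K, -1)) (Function('U')(K) = Pow(Mul(2, K), -1) = Mul(Rational(1, 2), Pow(K, -1)))
Add(-153, Mul(-30, Function('U')(-1))) = Add(-153, Mul(-30, Mul(Rational(1, 2), Pow(-1, -1)))) = Add(-153, Mul(-30, Mul(Rational(1, 2), -1))) = Add(-153, Mul(-30, Rational(-1, 2))) = Add(-153, 15) = -138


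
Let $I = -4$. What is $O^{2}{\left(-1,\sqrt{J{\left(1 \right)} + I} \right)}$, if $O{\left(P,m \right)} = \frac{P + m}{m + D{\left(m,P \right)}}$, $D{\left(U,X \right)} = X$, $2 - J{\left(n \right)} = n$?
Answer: $1$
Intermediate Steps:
$J{\left(n \right)} = 2 - n$
$O{\left(P,m \right)} = 1$ ($O{\left(P,m \right)} = \frac{P + m}{m + P} = \frac{P + m}{P + m} = 1$)
$O^{2}{\left(-1,\sqrt{J{\left(1 \right)} + I} \right)} = 1^{2} = 1$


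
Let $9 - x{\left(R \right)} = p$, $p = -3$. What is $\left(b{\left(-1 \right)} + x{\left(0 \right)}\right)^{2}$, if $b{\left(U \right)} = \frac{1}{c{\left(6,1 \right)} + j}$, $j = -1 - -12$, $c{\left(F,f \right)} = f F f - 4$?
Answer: $\frac{24649}{169} \approx 145.85$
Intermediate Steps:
$c{\left(F,f \right)} = -4 + F f^{2}$ ($c{\left(F,f \right)} = F f f - 4 = F f^{2} - 4 = -4 + F f^{2}$)
$x{\left(R \right)} = 12$ ($x{\left(R \right)} = 9 - -3 = 9 + 3 = 12$)
$j = 11$ ($j = -1 + 12 = 11$)
$b{\left(U \right)} = \frac{1}{13}$ ($b{\left(U \right)} = \frac{1}{\left(-4 + 6 \cdot 1^{2}\right) + 11} = \frac{1}{\left(-4 + 6 \cdot 1\right) + 11} = \frac{1}{\left(-4 + 6\right) + 11} = \frac{1}{2 + 11} = \frac{1}{13}$)
$\left(b{\left(-1 \right)} + x{\left(0 \right)}\right)^{2} = \left(\frac{1}{13} + 12\right)^{2} = \left(\frac{157}{13}\right)^{2} = \frac{24649}{169}$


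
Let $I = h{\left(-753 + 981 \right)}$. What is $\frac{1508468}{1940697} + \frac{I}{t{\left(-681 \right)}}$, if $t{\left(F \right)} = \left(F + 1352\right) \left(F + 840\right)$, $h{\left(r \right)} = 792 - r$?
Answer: $\frac{4910045320}{6274273401} \approx 0.78257$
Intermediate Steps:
$t{\left(F \right)} = \left(840 + F\right) \left(1352 + F\right)$ ($t{\left(F \right)} = \left(1352 + F\right) \left(840 + F\right) = \left(840 + F\right) \left(1352 + F\right)$)
$I = 564$ ($I = 792 - \left(-753 + 981\right) = 792 - 228 = 564$)
$\frac{1508468}{1940697} + \frac{I}{t{\left(-681 \right)}} = \frac{1508468}{1940697} + \frac{564}{1135680 + \left(-681\right)^{2} + 2192 \left(-681\right)} = 1508468 \cdot \frac{1}{1940697} + \frac{564}{1135680 + 463761 - 1492752} = \frac{1508468}{1940697} + \frac{564}{106689} = \frac{1508468}{1940697} + 564 \cdot \frac{1}{106689} = \frac{1508468}{1940697} + \frac{188}{35563} = \frac{4910045320}{6274273401}$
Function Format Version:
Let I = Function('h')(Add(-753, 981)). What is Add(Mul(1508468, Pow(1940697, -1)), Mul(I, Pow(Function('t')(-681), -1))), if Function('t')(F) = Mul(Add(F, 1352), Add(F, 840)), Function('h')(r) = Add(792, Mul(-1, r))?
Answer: Rational(4910045320, 6274273401) ≈ 0.78257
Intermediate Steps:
Function('t')(F) = Mul(Add(840, F), Add(1352, F)) (Function('t')(F) = Mul(Add(1352, F), Add(840, F)) = Mul(Add(840, F), Add(1352, F)))
I = 564 (I = Add(792, Mul(-1, Add(-753, 981))) = Add(792, Mul(-1, 228)) = Add(792, -228) = 564)
Add(Mul(1508468, Pow(1940697, -1)), Mul(I, Pow(Function('t')(-681), -1))) = Add(Mul(1508468, Pow(1940697, -1)), Mul(564, Pow(Add(1135680, Pow(-681, 2), Mul(2192, -681)), -1))) = Add(Mul(1508468, Rational(1, 1940697)), Mul(564, Pow(Add(1135680, 463761, -1492752), -1))) = Add(Rational(1508468, 1940697), Mul(564, Pow(106689, -1))) = Add(Rational(1508468, 1940697), Mul(564, Rational(1, 106689))) = Add(Rational(1508468, 1940697), Rational(188, 35563)) = Rational(4910045320, 6274273401)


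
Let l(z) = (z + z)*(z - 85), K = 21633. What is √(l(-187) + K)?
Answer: √123361 ≈ 351.23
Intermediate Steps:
l(z) = 2*z*(-85 + z) (l(z) = (2*z)*(-85 + z) = 2*z*(-85 + z))
√(l(-187) + K) = √(2*(-187)*(-85 - 187) + 21633) = √(2*(-187)*(-272) + 21633) = √(101728 + 21633) = √123361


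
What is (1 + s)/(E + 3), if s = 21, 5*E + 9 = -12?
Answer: -55/3 ≈ -18.333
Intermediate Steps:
E = -21/5 (E = -9/5 + (⅕)*(-12) = -9/5 - 12/5 = -21/5 ≈ -4.2000)
(1 + s)/(E + 3) = (1 + 21)/(-21/5 + 3) = 22/(-6/5) = -⅚*22 = -55/3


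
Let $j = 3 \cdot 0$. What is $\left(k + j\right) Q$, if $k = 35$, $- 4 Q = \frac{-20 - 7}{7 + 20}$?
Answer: $\frac{35}{4} \approx 8.75$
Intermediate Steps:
$Q = \frac{1}{4}$ ($Q = - \frac{\left(-20 - 7\right) \frac{1}{7 + 20}}{4} = - \frac{\left(-27\right) \frac{1}{27}}{4} = \left(- \frac{1}{4}\right) \left(-1\right) = \frac{1}{4} \approx 0.25$)
$j = 0$
$\left(k + j\right) Q = \left(35 + 0\right) \frac{1}{4} = 35 \cdot \frac{1}{4} = \frac{35}{4}$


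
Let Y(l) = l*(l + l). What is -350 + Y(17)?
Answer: 228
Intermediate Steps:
Y(l) = 2*l**2 (Y(l) = l*(2*l) = 2*l**2)
-350 + Y(17) = -350 + 2*17**2 = -350 + 2*289 = -350 + 578 = 228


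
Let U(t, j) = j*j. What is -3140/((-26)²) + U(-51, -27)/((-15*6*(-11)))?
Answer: -72661/18590 ≈ -3.9086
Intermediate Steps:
U(t, j) = j²
-3140/((-26)²) + U(-51, -27)/((-15*6*(-11))) = -3140/((-26)²) + (-27)²/((-15*6*(-11))) = -3140/676 + 729/((-90*(-11))) = -3140*1/676 + 729/990 = -785/169 + 729*(1/990) = -785/169 + 81/110 = -72661/18590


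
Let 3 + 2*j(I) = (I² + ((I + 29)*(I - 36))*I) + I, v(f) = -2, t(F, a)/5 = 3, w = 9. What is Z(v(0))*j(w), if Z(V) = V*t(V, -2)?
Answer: 137205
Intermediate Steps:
t(F, a) = 15 (t(F, a) = 5*3 = 15)
Z(V) = 15*V (Z(V) = V*15 = 15*V)
j(I) = -3/2 + I/2 + I²/2 + I*(-36 + I)*(29 + I)/2 (j(I) = -3/2 + ((I² + ((I + 29)*(I - 36))*I) + I)/2 = -3/2 + ((I² + ((29 + I)*(-36 + I))*I) + I)/2 = -3/2 + ((I² + ((-36 + I)*(29 + I))*I) + I)/2 = -3/2 + ((I² + I*(-36 + I)*(29 + I)) + I)/2 = -3/2 + (I + I² + I*(-36 + I)*(29 + I))/2 = -3/2 + (I/2 + I²/2 + I*(-36 + I)*(29 + I)/2) = -3/2 + I/2 + I²/2 + I*(-36 + I)*(29 + I)/2)
Z(v(0))*j(w) = (15*(-2))*(-3/2 + (½)*9³ - 3*9² - 1043/2*9) = -30*(-3/2 + (½)*729 - 3*81 - 9387/2) = -30*(-3/2 + 729/2 - 243 - 9387/2) = -30*(-9147/2) = 137205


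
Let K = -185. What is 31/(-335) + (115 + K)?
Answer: -23481/335 ≈ -70.093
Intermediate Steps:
31/(-335) + (115 + K) = 31/(-335) + (115 - 185) = 31*(-1/335) - 70 = -31/335 - 70 = -23481/335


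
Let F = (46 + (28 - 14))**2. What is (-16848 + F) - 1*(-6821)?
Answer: -6427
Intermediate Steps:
F = 3600 (F = (46 + 14)**2 = 60**2 = 3600)
(-16848 + F) - 1*(-6821) = (-16848 + 3600) - 1*(-6821) = -13248 + 6821 = -6427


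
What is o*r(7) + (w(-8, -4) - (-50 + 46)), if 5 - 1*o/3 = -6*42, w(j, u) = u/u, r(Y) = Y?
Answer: 5402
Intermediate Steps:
w(j, u) = 1
o = 771 (o = 15 - (-18)*42 = 15 - 3*(-252) = 15 + 756 = 771)
o*r(7) + (w(-8, -4) - (-50 + 46)) = 771*7 + (1 - (-50 + 46)) = 5397 + (1 - 1*(-4)) = 5397 + (1 + 4) = 5397 + 5 = 5402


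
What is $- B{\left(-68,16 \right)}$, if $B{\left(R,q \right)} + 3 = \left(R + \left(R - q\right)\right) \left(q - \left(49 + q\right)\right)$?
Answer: $-7445$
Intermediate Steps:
$B{\left(R,q \right)} = -3 - 98 R + 49 q$ ($B{\left(R,q \right)} = -3 + \left(R + \left(R - q\right)\right) \left(q - \left(49 + q\right)\right) = -3 + \left(- q + 2 R\right) \left(-49\right) = -3 - \left(- 49 q + 98 R\right) = -3 - 98 R + 49 q$)
$- B{\left(-68,16 \right)} = - (-3 - -6664 + 49 \cdot 16) = - (-3 + 6664 + 784) = \left(-1\right) 7445 = -7445$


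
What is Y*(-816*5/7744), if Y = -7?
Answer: 1785/484 ≈ 3.6880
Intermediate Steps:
Y*(-816*5/7744) = -7*(-816*5)/7744 = -(-28560)/7744 = -7*(-255/484) = 1785/484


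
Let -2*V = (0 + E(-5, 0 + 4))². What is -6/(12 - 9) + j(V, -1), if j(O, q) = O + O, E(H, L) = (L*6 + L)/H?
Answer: -834/25 ≈ -33.360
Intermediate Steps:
E(H, L) = 7*L/H (E(H, L) = (6*L + L)/H = (7*L)/H = 7*L/H)
V = -392/25 (V = -(0 + 7*(0 + 4)/(-5))²/2 = -(0 + 7*4*(-⅕))²/2 = -(0 - 28/5)²/2 = -(-28/5)²/2 = -½*784/25 = -392/25 ≈ -15.680)
j(O, q) = 2*O
-6/(12 - 9) + j(V, -1) = -6/(12 - 9) + 2*(-392/25) = -6/3 - 784/25 = (⅓)*(-6) - 784/25 = -2 - 784/25 = -834/25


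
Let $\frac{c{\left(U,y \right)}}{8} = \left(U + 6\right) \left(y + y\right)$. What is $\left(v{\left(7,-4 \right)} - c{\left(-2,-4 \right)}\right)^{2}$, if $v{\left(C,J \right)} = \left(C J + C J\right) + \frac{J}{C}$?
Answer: $\frac{1948816}{49} \approx 39772.0$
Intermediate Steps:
$c{\left(U,y \right)} = 16 y \left(6 + U\right)$ ($c{\left(U,y \right)} = 8 \left(U + 6\right) \left(y + y\right) = 8 \left(6 + U\right) 2 y = 8 \cdot 2 y \left(6 + U\right) = 16 y \left(6 + U\right)$)
$v{\left(C,J \right)} = \frac{J}{C} + 2 C J$ ($v{\left(C,J \right)} = 2 C J + \frac{J}{C} = \frac{J}{C} + 2 C J$)
$\left(v{\left(7,-4 \right)} - c{\left(-2,-4 \right)}\right)^{2} = \left(\left(- \frac{4}{7} + 2 \cdot 7 \left(-4\right)\right) - 16 \left(-4\right) \left(6 - 2\right)\right)^{2} = \left(\left(\left(-4\right) \frac{1}{7} - 56\right) - 16 \left(-4\right) 4\right)^{2} = \left(\left(- \frac{4}{7} - 56\right) - -256\right)^{2} = \left(- \frac{396}{7} + 256\right)^{2} = \left(\frac{1396}{7}\right)^{2} = \frac{1948816}{49}$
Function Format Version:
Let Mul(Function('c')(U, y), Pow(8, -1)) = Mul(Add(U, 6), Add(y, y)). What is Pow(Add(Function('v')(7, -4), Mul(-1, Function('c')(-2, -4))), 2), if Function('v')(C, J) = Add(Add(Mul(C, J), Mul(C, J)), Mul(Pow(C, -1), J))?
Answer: Rational(1948816, 49) ≈ 39772.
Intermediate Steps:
Function('c')(U, y) = Mul(16, y, Add(6, U)) (Function('c')(U, y) = Mul(8, Mul(Add(U, 6), Add(y, y))) = Mul(8, Mul(Add(6, U), Mul(2, y))) = Mul(8, Mul(2, y, Add(6, U))) = Mul(16, y, Add(6, U)))
Function('v')(C, J) = Add(Mul(J, Pow(C, -1)), Mul(2, C, J)) (Function('v')(C, J) = Add(Mul(2, C, J), Mul(J, Pow(C, -1))) = Add(Mul(J, Pow(C, -1)), Mul(2, C, J)))
Pow(Add(Function('v')(7, -4), Mul(-1, Function('c')(-2, -4))), 2) = Pow(Add(Add(Mul(-4, Pow(7, -1)), Mul(2, 7, -4)), Mul(-1, Mul(16, -4, Add(6, -2)))), 2) = Pow(Add(Add(Mul(-4, Rational(1, 7)), -56), Mul(-1, Mul(16, -4, 4))), 2) = Pow(Add(Add(Rational(-4, 7), -56), Mul(-1, -256)), 2) = Pow(Add(Rational(-396, 7), 256), 2) = Pow(Rational(1396, 7), 2) = Rational(1948816, 49)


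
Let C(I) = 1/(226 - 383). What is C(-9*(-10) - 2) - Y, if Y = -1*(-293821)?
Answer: -46129898/157 ≈ -2.9382e+5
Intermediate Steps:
C(I) = -1/157 (C(I) = 1/(-157) = -1/157)
Y = 293821
C(-9*(-10) - 2) - Y = -1/157 - 1*293821 = -1/157 - 293821 = -46129898/157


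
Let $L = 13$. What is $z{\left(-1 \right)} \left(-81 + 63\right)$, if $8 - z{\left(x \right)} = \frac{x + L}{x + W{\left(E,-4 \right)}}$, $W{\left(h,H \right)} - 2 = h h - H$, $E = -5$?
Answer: $- \frac{684}{5} \approx -136.8$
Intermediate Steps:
$W{\left(h,H \right)} = 2 + h^{2} - H$ ($W{\left(h,H \right)} = 2 - \left(H - h h\right) = 2 - \left(H - h^{2}\right) = 2 + h^{2} - H$)
$z{\left(x \right)} = 8 - \frac{13 + x}{31 + x}$ ($z{\left(x \right)} = 8 - \frac{x + 13}{x + \left(2 + \left(-5\right)^{2} - -4\right)} = 8 - \frac{13 + x}{x + \left(2 + 25 + 4\right)} = 8 - \frac{13 + x}{x + 31} = 8 - \frac{13 + x}{31 + x}$)
$z{\left(-1 \right)} \left(-81 + 63\right) = \frac{235 + 7 \left(-1\right)}{31 - 1} \left(-81 + 63\right) = \frac{235 - 7}{30} \left(-18\right) = \frac{1}{30} \cdot 228 \left(-18\right) = \frac{38}{5} \left(-18\right) = - \frac{684}{5}$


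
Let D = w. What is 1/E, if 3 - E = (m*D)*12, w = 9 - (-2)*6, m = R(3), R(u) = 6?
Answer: -1/1509 ≈ -0.00066269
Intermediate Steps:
m = 6
w = 21 (w = 9 - 1*(-12) = 9 + 12 = 21)
D = 21
E = -1509 (E = 3 - 6*21*12 = 3 - 126*12 = 3 - 1*1512 = 3 - 1512 = -1509)
1/E = 1/(-1509) = -1/1509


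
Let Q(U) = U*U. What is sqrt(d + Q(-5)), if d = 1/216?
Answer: sqrt(32406)/36 ≈ 5.0005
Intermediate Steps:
Q(U) = U**2
d = 1/216 ≈ 0.0046296
sqrt(d + Q(-5)) = sqrt(1/216 + (-5)**2) = sqrt(1/216 + 25) = sqrt(5401/216) = sqrt(32406)/36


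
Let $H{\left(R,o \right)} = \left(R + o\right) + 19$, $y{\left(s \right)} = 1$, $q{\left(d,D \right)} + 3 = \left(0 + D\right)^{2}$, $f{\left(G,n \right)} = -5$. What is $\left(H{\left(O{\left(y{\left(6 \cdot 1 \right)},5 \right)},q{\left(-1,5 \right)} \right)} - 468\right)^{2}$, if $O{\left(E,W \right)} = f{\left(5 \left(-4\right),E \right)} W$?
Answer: $204304$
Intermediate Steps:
$q{\left(d,D \right)} = -3 + D^{2}$ ($q{\left(d,D \right)} = -3 + \left(0 + D\right)^{2} = -3 + D^{2}$)
$O{\left(E,W \right)} = - 5 W$
$H{\left(R,o \right)} = 19 + R + o$
$\left(H{\left(O{\left(y{\left(6 \cdot 1 \right)},5 \right)},q{\left(-1,5 \right)} \right)} - 468\right)^{2} = \left(\left(19 - 25 - \left(3 - 5^{2}\right)\right) - 468\right)^{2} = \left(\left(19 - 25 + \left(-3 + 25\right)\right) - 468\right)^{2} = \left(\left(19 - 25 + 22\right) - 468\right)^{2} = \left(16 - 468\right)^{2} = \left(-452\right)^{2} = 204304$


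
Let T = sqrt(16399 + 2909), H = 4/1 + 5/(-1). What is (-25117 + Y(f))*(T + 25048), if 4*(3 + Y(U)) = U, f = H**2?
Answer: -629199498 - 100479*sqrt(4827)/2 ≈ -6.3269e+8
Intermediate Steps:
H = -1 (H = 4*1 + 5*(-1) = 4 - 5 = -1)
f = 1 (f = (-1)**2 = 1)
Y(U) = -3 + U/4
T = 2*sqrt(4827) (T = sqrt(19308) = 2*sqrt(4827) ≈ 138.95)
(-25117 + Y(f))*(T + 25048) = (-25117 + (-3 + (1/4)*1))*(2*sqrt(4827) + 25048) = (-25117 + (-3 + 1/4))*(25048 + 2*sqrt(4827)) = (-25117 - 11/4)*(25048 + 2*sqrt(4827)) = -100479*(25048 + 2*sqrt(4827))/4 = -629199498 - 100479*sqrt(4827)/2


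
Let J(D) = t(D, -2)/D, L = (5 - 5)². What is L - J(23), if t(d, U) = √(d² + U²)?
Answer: -√533/23 ≈ -1.0038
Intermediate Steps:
L = 0 (L = 0² = 0)
t(d, U) = √(U² + d²)
J(D) = √(4 + D²)/D (J(D) = √((-2)² + D²)/D = √(4 + D²)/D)
L - J(23) = 0 - √(4 + 23²)/23 = 0 - √(4 + 529)/23 = 0 - √533/23 = -√533/23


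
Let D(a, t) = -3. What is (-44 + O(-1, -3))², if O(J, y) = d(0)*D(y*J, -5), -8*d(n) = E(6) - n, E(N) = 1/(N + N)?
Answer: 1979649/1024 ≈ 1933.3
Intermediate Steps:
E(N) = 1/(2*N)
d(n) = -1/96 + n/8 (d(n) = -((½)/6 - n)/8 = -((½)*(⅙) - n)/8 = -(1/12 - n)/8 = -1/96 + n/8)
O(J, y) = 1/32 (O(J, y) = (-1/96 + (⅛)*0)*(-3) = (-1/96 + 0)*(-3) = -1/96*(-3) = 1/32)
(-44 + O(-1, -3))² = (-44 + 1/32)² = (-1407/32)² = 1979649/1024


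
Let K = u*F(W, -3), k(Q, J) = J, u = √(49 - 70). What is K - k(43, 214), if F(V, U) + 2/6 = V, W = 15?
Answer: -214 + 44*I*√21/3 ≈ -214.0 + 67.211*I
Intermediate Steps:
F(V, U) = -⅓ + V
u = I*√21 (u = √(-21) = I*√21 ≈ 4.5826*I)
K = 44*I*√21/3 (K = (I*√21)*(-⅓ + 15) = (I*√21)*(44/3) = 44*I*√21/3 ≈ 67.211*I)
K - k(43, 214) = 44*I*√21/3 - 1*214 = 44*I*√21/3 - 214 = -214 + 44*I*√21/3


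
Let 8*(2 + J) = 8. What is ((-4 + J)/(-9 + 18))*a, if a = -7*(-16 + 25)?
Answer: 35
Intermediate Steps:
J = -1 (J = -2 + (1/8)*8 = -2 + 1 = -1)
a = -63 (a = -7*9 = -63)
((-4 + J)/(-9 + 18))*a = ((-4 - 1)/(-9 + 18))*(-63) = -5/9*(-63) = 35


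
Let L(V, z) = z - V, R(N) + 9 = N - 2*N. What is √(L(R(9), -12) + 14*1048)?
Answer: √14678 ≈ 121.15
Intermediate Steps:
R(N) = -9 - N (R(N) = -9 + (N - 2*N) = -9 - N)
√(L(R(9), -12) + 14*1048) = √((-12 - (-9 - 1*9)) + 14*1048) = √((-12 - (-9 - 9)) + 14672) = √((-12 - 1*(-18)) + 14672) = √((-12 + 18) + 14672) = √(6 + 14672) = √14678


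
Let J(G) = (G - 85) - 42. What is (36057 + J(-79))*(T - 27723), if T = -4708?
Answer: -1162683781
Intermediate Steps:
J(G) = -127 + G (J(G) = (-85 + G) - 42 = -127 + G)
(36057 + J(-79))*(T - 27723) = (36057 + (-127 - 79))*(-4708 - 27723) = (36057 - 206)*(-32431) = 35851*(-32431) = -1162683781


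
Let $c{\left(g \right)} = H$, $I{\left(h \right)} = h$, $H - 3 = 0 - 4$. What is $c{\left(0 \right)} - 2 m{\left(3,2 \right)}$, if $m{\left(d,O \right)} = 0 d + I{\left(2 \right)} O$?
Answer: $-9$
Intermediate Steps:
$H = -1$ ($H = 3 + \left(0 - 4\right) = 3 - 4 = -1$)
$m{\left(d,O \right)} = 2 O$ ($m{\left(d,O \right)} = 0 d + 2 O = 0 + 2 O = 2 O$)
$c{\left(g \right)} = -1$
$c{\left(0 \right)} - 2 m{\left(3,2 \right)} = -1 - 2 \cdot 2 \cdot 2 = -1 - 2 \cdot 4 = -1 - 8 = -9$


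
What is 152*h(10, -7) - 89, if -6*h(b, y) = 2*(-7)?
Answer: 797/3 ≈ 265.67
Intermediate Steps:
h(b, y) = 7/3 (h(b, y) = -(-7)/3 = -⅙*(-14) = 7/3)
152*h(10, -7) - 89 = 152*(7/3) - 89 = 1064/3 - 89 = 797/3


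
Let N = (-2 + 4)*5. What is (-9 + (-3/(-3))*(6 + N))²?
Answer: 49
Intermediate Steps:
N = 10 (N = 2*5 = 10)
(-9 + (-3/(-3))*(6 + N))² = (-9 + (-3/(-3))*(6 + 10))² = (-9 - 3*(-⅓)*16)² = (-9 + 1*16)² = (-9 + 16)² = 7² = 49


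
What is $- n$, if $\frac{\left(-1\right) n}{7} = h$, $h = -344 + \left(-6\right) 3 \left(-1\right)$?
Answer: $-2282$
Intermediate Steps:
$h = -326$ ($h = -344 - -18 = -344 + 18 = -326$)
$n = 2282$ ($n = \left(-7\right) \left(-326\right) = 2282$)
$- n = \left(-1\right) 2282 = -2282$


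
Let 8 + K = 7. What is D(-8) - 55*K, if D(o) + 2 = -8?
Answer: 45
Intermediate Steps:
K = -1 (K = -8 + 7 = -1)
D(o) = -10 (D(o) = -2 - 8 = -10)
D(-8) - 55*K = -10 - 55*(-1) = -10 + 55 = 45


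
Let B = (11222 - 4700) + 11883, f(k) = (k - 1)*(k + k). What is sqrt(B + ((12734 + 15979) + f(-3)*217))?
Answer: 9*sqrt(646) ≈ 228.75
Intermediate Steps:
f(k) = 2*k*(-1 + k) (f(k) = (-1 + k)*(2*k) = 2*k*(-1 + k))
B = 18405 (B = 6522 + 11883 = 18405)
sqrt(B + ((12734 + 15979) + f(-3)*217)) = sqrt(18405 + ((12734 + 15979) + (2*(-3)*(-1 - 3))*217)) = sqrt(18405 + (28713 + (2*(-3)*(-4))*217)) = sqrt(18405 + (28713 + 24*217)) = sqrt(18405 + (28713 + 5208)) = sqrt(18405 + 33921) = sqrt(52326) = 9*sqrt(646)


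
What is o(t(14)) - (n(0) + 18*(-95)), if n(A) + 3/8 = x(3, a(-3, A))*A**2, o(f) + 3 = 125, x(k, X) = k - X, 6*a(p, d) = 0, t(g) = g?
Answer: 14659/8 ≈ 1832.4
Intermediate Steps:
a(p, d) = 0 (a(p, d) = (1/6)*0 = 0)
o(f) = 122 (o(f) = -3 + 125 = 122)
n(A) = -3/8 + 3*A**2 (n(A) = -3/8 + (3 - 1*0)*A**2 = -3/8 + (3 + 0)*A**2 = -3/8 + 3*A**2)
o(t(14)) - (n(0) + 18*(-95)) = 122 - ((-3/8 + 3*0**2) + 18*(-95)) = 122 - ((-3/8 + 3*0) - 1710) = 122 - ((-3/8 + 0) - 1710) = 122 - (-3/8 - 1710) = 122 - 1*(-13683/8) = 122 + 13683/8 = 14659/8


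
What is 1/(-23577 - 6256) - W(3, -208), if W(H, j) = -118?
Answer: 3520293/29833 ≈ 118.00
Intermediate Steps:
1/(-23577 - 6256) - W(3, -208) = 1/(-23577 - 6256) - 1*(-118) = 1/(-29833) + 118 = -1/29833 + 118 = 3520293/29833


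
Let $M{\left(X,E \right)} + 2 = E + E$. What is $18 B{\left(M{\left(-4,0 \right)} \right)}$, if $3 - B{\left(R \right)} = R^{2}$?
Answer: $-18$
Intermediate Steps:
$M{\left(X,E \right)} = -2 + 2 E$ ($M{\left(X,E \right)} = -2 + \left(E + E\right) = -2 + 2 E$)
$B{\left(R \right)} = 3 - R^{2}$
$18 B{\left(M{\left(-4,0 \right)} \right)} = 18 \left(3 - \left(-2 + 2 \cdot 0\right)^{2}\right) = 18 \left(3 - \left(-2 + 0\right)^{2}\right) = 18 \left(3 - \left(-2\right)^{2}\right) = 18 \left(3 - 4\right) = 18 \left(-1\right) = -18$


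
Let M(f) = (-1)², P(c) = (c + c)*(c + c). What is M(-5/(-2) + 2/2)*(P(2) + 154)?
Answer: 170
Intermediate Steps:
P(c) = 4*c² (P(c) = (2*c)*(2*c) = 4*c²)
M(f) = 1
M(-5/(-2) + 2/2)*(P(2) + 154) = 1*(4*2² + 154) = 1*(4*4 + 154) = 1*(16 + 154) = 1*170 = 170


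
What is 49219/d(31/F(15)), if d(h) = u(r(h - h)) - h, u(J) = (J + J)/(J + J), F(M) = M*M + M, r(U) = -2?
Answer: 11812560/209 ≈ 56519.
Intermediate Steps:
F(M) = M + M**2 (F(M) = M**2 + M = M + M**2)
u(J) = 1 (u(J) = (2*J)/((2*J)) = (2*J)*(1/(2*J)) = 1)
d(h) = 1 - h
49219/d(31/F(15)) = 49219/(1 - 31/(15*(1 + 15))) = 49219/(1 - 31/(15*16)) = 49219/(1 - 31/240) = 49219/(209/240) = 49219*(240/209) = 11812560/209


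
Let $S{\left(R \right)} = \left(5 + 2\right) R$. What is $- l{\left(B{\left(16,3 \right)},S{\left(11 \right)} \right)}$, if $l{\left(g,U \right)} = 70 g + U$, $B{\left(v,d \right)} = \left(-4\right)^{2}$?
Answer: $-1197$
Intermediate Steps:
$S{\left(R \right)} = 7 R$
$B{\left(v,d \right)} = 16$
$l{\left(g,U \right)} = U + 70 g$
$- l{\left(B{\left(16,3 \right)},S{\left(11 \right)} \right)} = - (7 \cdot 11 + 70 \cdot 16) = - (77 + 1120) = \left(-1\right) 1197 = -1197$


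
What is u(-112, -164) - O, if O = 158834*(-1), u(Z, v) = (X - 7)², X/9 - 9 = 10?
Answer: 185730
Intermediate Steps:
X = 171 (X = 81 + 9*10 = 81 + 90 = 171)
u(Z, v) = 26896 (u(Z, v) = (171 - 7)² = 164² = 26896)
O = -158834
u(-112, -164) - O = 26896 - 1*(-158834) = 26896 + 158834 = 185730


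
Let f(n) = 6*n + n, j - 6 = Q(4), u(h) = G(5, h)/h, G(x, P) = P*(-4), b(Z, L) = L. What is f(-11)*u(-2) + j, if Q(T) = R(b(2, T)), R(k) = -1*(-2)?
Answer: 316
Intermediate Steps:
G(x, P) = -4*P
R(k) = 2
Q(T) = 2
u(h) = -4 (u(h) = (-4*h)/h = -4)
j = 8 (j = 6 + 2 = 8)
f(n) = 7*n
f(-11)*u(-2) + j = (7*(-11))*(-4) + 8 = -77*(-4) + 8 = 308 + 8 = 316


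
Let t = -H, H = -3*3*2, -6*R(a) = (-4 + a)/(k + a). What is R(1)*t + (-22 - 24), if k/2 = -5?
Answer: -47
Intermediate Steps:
k = -10 (k = 2*(-5) = -10)
R(a) = -(-4 + a)/(6*(-10 + a))
H = -18 (H = -9*2 = -18)
t = 18 (t = -1*(-18) = 18)
R(1)*t + (-22 - 24) = ((4 - 1*1)/(6*(-10 + 1)))*18 + (-22 - 24) = ((⅙)*(4 - 1)/(-9))*18 - 46 = ((⅙)*(-⅑)*3)*18 - 46 = -1/18*18 - 46 = -1 - 46 = -47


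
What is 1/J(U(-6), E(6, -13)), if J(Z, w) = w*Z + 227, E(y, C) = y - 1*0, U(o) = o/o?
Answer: 1/233 ≈ 0.0042918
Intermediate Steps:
U(o) = 1
E(y, C) = y (E(y, C) = y + 0 = y)
J(Z, w) = 227 + Z*w (J(Z, w) = Z*w + 227 = 227 + Z*w)
1/J(U(-6), E(6, -13)) = 1/(227 + 1*6) = 1/(227 + 6) = 1/233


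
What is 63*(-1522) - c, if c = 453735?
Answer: -549621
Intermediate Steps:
63*(-1522) - c = 63*(-1522) - 1*453735 = -95886 - 453735 = -549621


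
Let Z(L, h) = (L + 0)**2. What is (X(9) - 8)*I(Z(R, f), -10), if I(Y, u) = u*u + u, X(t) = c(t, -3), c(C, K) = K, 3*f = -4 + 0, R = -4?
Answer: -990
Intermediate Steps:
f = -4/3 (f = (-4 + 0)/3 = (1/3)*(-4) = -4/3 ≈ -1.3333)
X(t) = -3
Z(L, h) = L**2
I(Y, u) = u + u**2 (I(Y, u) = u**2 + u = u + u**2)
(X(9) - 8)*I(Z(R, f), -10) = (-3 - 8)*(-10*(1 - 10)) = -(-110)*(-9) = -11*90 = -990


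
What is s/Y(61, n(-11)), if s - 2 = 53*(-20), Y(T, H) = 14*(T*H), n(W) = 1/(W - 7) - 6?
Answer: 9522/46543 ≈ 0.20459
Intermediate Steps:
n(W) = -6 + 1/(-7 + W) (n(W) = 1/(-7 + W) - 6 = -6 + 1/(-7 + W))
Y(T, H) = 14*H*T (Y(T, H) = 14*(H*T) = 14*H*T)
s = -1058 (s = 2 + 53*(-20) = 2 - 1060 = -1058)
s/Y(61, n(-11)) = -1058*(-7 - 11)/(854*(43 - 6*(-11))) = -1058*(-9/(427*(43 + 66))) = -1058/(14*(-1/18*109)*61) = -1058/(14*(-109/18)*61) = -1058/(-46543/9) = -1058*(-9/46543) = 9522/46543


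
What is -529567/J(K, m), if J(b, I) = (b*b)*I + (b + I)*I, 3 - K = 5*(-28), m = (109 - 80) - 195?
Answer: 529567/3390716 ≈ 0.15618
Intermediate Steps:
m = -166 (m = 29 - 195 = -166)
K = 143 (K = 3 - 5*(-28) = 3 - 1*(-140) = 3 + 140 = 143)
J(b, I) = I*b² + I*(I + b) (J(b, I) = b²*I + (I + b)*I = I*b² + I*(I + b))
-529567/J(K, m) = -529567*(-1/(166*(-166 + 143 + 143²))) = -529567*(-1/(166*(-166 + 143 + 20449))) = -529567/((-166*20426)) = -529567/(-3390716) = -529567*(-1/3390716) = 529567/3390716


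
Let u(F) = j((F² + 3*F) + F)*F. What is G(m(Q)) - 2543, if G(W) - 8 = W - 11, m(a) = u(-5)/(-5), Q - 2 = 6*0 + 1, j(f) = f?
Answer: -2541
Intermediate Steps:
u(F) = F*(F² + 4*F) (u(F) = ((F² + 3*F) + F)*F = (F² + 4*F)*F = F*(F² + 4*F))
Q = 3 (Q = 2 + (6*0 + 1) = 2 + (0 + 1) = 2 + 1 = 3)
m(a) = 5 (m(a) = ((-5)²*(4 - 5))/(-5) = (25*(-1))*(-⅕) = -25*(-⅕) = 5)
G(W) = -3 + W (G(W) = 8 + (W - 11) = 8 + (-11 + W) = -3 + W)
G(m(Q)) - 2543 = (-3 + 5) - 2543 = 2 - 2543 = -2541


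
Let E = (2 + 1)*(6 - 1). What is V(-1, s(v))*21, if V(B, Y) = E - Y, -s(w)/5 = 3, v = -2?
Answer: 630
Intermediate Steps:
E = 15 (E = 3*5 = 15)
s(w) = -15 (s(w) = -5*3 = -15)
V(B, Y) = 15 - Y
V(-1, s(v))*21 = (15 - 1*(-15))*21 = (15 + 15)*21 = 30*21 = 630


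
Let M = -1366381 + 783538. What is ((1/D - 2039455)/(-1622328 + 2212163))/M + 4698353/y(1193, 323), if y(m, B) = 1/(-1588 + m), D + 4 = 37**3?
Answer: -32314373362861778201793781/17412174044637345 ≈ -1.8558e+9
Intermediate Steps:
D = 50649 (D = -4 + 37**3 = -4 + 50653 = 50649)
M = -582843
((1/D - 2039455)/(-1622328 + 2212163))/M + 4698353/y(1193, 323) = ((1/50649 - 2039455)/(-1622328 + 2212163))/(-582843) + 4698353/(1/(-1588 + 1193)) = ((1/50649 - 2039455)/589835)*(-1/582843) + 4698353/(1/(-395)) = -103296356294/50649*1/589835*(-1/582843) + 4698353/(-1/395) = -103296356294/29874552915*(-1/582843) + 4698353*(-395) = 103296356294/17412174044637345 - 1855849435 = -32314373362861778201793781/17412174044637345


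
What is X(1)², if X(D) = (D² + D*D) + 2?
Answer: 16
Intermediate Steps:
X(D) = 2 + 2*D² (X(D) = (D² + D²) + 2 = 2*D² + 2 = 2 + 2*D²)
X(1)² = (2 + 2*1²)² = (2 + 2*1)² = (2 + 2)² = 4² = 16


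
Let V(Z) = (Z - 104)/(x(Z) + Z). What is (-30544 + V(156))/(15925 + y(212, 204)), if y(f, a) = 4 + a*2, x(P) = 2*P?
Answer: -274895/147033 ≈ -1.8696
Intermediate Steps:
V(Z) = (-104 + Z)/(3*Z) (V(Z) = (Z - 104)/(2*Z + Z) = (-104 + Z)/((3*Z)) = (-104 + Z)*(1/(3*Z)) = (-104 + Z)/(3*Z))
y(f, a) = 4 + 2*a
(-30544 + V(156))/(15925 + y(212, 204)) = (-30544 + (⅓)*(-104 + 156)/156)/(15925 + (4 + 2*204)) = (-30544 + (⅓)*(1/156)*52)/(15925 + (4 + 408)) = (-30544 + ⅑)/(15925 + 412) = -274895/9/16337 = -274895/9*1/16337 = -274895/147033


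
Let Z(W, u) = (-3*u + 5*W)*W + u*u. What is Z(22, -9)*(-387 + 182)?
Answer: -634475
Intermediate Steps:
Z(W, u) = u² + W*(-3*u + 5*W) (Z(W, u) = W*(-3*u + 5*W) + u² = u² + W*(-3*u + 5*W))
Z(22, -9)*(-387 + 182) = ((-9)² + 5*22² - 3*22*(-9))*(-387 + 182) = (81 + 5*484 + 594)*(-205) = (81 + 2420 + 594)*(-205) = 3095*(-205) = -634475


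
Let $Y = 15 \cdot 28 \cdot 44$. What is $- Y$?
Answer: $-18480$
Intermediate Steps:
$Y = 18480$ ($Y = 420 \cdot 44 = 18480$)
$- Y = \left(-1\right) 18480 = -18480$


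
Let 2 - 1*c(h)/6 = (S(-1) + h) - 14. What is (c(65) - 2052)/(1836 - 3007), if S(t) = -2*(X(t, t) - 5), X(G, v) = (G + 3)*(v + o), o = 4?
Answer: 2334/1171 ≈ 1.9932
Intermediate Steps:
X(G, v) = (3 + G)*(4 + v) (X(G, v) = (G + 3)*(v + 4) = (3 + G)*(4 + v))
S(t) = -14 - 14*t - 2*t² (S(t) = -2*((12 + 3*t + 4*t + t*t) - 5) = -2*((12 + 3*t + 4*t + t²) - 5) = -2*((12 + t² + 7*t) - 5) = -2*(7 + t² + 7*t) = -14 - 14*t - 2*t²)
c(h) = 108 - 6*h (c(h) = 12 - 6*(((-14 - 14*(-1) - 2*(-1)²) + h) - 14) = 12 - 6*(((-14 + 14 - 2*1) + h) - 14) = 12 - 6*(((-14 + 14 - 2) + h) - 14) = 12 - 6*((-2 + h) - 14) = 12 - 6*(-16 + h) = 12 + (96 - 6*h) = 108 - 6*h)
(c(65) - 2052)/(1836 - 3007) = ((108 - 6*65) - 2052)/(1836 - 3007) = ((108 - 390) - 2052)/(-1171) = (-282 - 2052)*(-1/1171) = -2334*(-1/1171) = 2334/1171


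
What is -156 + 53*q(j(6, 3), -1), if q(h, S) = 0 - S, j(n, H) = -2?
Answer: -103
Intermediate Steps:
q(h, S) = -S
-156 + 53*q(j(6, 3), -1) = -156 + 53*(-1*(-1)) = -156 + 53*1 = -156 + 53 = -103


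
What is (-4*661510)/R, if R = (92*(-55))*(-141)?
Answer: -132302/35673 ≈ -3.7087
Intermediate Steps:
R = 713460 (R = -5060*(-141) = 713460)
(-4*661510)/R = -4*661510/713460 = -2646040*1/713460 = -132302/35673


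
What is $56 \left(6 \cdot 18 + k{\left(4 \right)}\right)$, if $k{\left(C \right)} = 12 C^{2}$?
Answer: $16800$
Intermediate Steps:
$56 \left(6 \cdot 18 + k{\left(4 \right)}\right) = 56 \left(6 \cdot 18 + 12 \cdot 4^{2}\right) = 56 \left(108 + 12 \cdot 16\right) = 56 \left(108 + 192\right) = 56 \cdot 300 = 16800$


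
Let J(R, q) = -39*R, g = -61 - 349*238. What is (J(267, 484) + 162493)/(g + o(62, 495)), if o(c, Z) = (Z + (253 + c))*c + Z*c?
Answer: -152080/2213 ≈ -68.721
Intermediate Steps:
g = -83123 (g = -61 - 83062 = -83123)
o(c, Z) = Z*c + c*(253 + Z + c) (o(c, Z) = (253 + Z + c)*c + Z*c = c*(253 + Z + c) + Z*c = Z*c + c*(253 + Z + c))
(J(267, 484) + 162493)/(g + o(62, 495)) = (-39*267 + 162493)/(-83123 + 62*(253 + 62 + 2*495)) = (-10413 + 162493)/(-83123 + 62*(253 + 62 + 990)) = 152080/(-83123 + 62*1305) = 152080/(-83123 + 80910) = 152080/(-2213) = 152080*(-1/2213) = -152080/2213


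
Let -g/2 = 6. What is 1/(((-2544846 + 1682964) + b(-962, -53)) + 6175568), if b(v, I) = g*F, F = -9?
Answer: 1/5313794 ≈ 1.8819e-7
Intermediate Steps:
g = -12 (g = -2*6 = -12)
b(v, I) = 108 (b(v, I) = -12*(-9) = 108)
1/(((-2544846 + 1682964) + b(-962, -53)) + 6175568) = 1/(((-2544846 + 1682964) + 108) + 6175568) = 1/((-861882 + 108) + 6175568) = 1/(-861774 + 6175568) = 1/5313794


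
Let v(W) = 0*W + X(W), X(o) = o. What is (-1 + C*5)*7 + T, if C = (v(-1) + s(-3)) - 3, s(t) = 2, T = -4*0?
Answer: -77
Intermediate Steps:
T = 0
v(W) = W (v(W) = 0*W + W = 0 + W = W)
C = -2 (C = (-1 + 2) - 3 = 1 - 3 = -2)
(-1 + C*5)*7 + T = (-1 - 2*5)*7 + 0 = (-1 - 10)*7 + 0 = -11*7 + 0 = -77 + 0 = -77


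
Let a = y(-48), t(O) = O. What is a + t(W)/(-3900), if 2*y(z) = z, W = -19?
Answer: -93581/3900 ≈ -23.995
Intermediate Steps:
y(z) = z/2
a = -24 (a = (½)*(-48) = -24)
a + t(W)/(-3900) = -24 - 19/(-3900) = -24 - 19*(-1/3900) = -24 + 19/3900 = -93581/3900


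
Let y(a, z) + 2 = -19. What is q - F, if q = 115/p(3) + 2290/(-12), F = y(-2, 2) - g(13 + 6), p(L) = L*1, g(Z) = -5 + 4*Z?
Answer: -121/2 ≈ -60.500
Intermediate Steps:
y(a, z) = -21 (y(a, z) = -2 - 19 = -21)
p(L) = L
F = -92 (F = -21 - (-5 + 4*(13 + 6)) = -21 - (-5 + 4*19) = -21 - (-5 + 76) = -21 - 1*71 = -21 - 71 = -92)
q = -305/2 (q = 115/3 + 2290/(-12) = 115*(1/3) + 2290*(-1/12) = 115/3 - 1145/6 = -305/2 ≈ -152.50)
q - F = -305/2 - 1*(-92) = -305/2 + 92 = -121/2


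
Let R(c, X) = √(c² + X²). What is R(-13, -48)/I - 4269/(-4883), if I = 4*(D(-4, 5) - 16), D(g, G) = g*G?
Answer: 4269/4883 - √2473/144 ≈ 0.52892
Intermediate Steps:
D(g, G) = G*g
I = -144 (I = 4*(5*(-4) - 16) = 4*(-20 - 16) = 4*(-36) = -144)
R(c, X) = √(X² + c²)
R(-13, -48)/I - 4269/(-4883) = √((-48)² + (-13)²)/(-144) - 4269/(-4883) = √(2304 + 169)*(-1/144) - 4269*(-1/4883) = √2473*(-1/144) + 4269/4883 = -√2473/144 + 4269/4883 = 4269/4883 - √2473/144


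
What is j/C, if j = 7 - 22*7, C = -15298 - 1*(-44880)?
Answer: -21/4226 ≈ -0.0049692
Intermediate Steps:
C = 29582 (C = -15298 + 44880 = 29582)
j = -147 (j = 7 - 154 = -147)
j/C = -147/29582 = -147*1/29582 = -21/4226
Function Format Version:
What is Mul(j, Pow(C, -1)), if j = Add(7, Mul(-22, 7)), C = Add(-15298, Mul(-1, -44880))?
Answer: Rational(-21, 4226) ≈ -0.0049692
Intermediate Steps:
C = 29582 (C = Add(-15298, 44880) = 29582)
j = -147 (j = Add(7, -154) = -147)
Mul(j, Pow(C, -1)) = Mul(-147, Pow(29582, -1)) = Mul(-147, Rational(1, 29582)) = Rational(-21, 4226)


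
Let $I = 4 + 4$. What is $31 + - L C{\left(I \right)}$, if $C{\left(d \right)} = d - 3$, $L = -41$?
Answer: $236$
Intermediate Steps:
$I = 8$
$C{\left(d \right)} = -3 + d$
$31 + - L C{\left(I \right)} = 31 + \left(-1\right) \left(-41\right) \left(-3 + 8\right) = 31 + 41 \cdot 5 = 31 + 205 = 236$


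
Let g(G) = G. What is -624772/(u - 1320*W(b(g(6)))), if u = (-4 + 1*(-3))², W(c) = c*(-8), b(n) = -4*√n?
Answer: 30613828/10705303199 + 26390369280*√6/10705303199 ≈ 6.0413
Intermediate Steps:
W(c) = -8*c
u = 49 (u = (-4 - 3)² = (-7)² = 49)
-624772/(u - 1320*W(b(g(6)))) = -624772/(49 - (-10560)*(-4*√6)) = -624772/(49 - 42240*√6)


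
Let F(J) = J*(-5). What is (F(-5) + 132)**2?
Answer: 24649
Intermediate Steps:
F(J) = -5*J
(F(-5) + 132)**2 = (-5*(-5) + 132)**2 = (25 + 132)**2 = 157**2 = 24649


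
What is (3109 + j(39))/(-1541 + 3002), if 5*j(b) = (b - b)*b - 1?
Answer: 15544/7305 ≈ 2.1279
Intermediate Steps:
j(b) = -1/5 (j(b) = ((b - b)*b - 1)/5 = (0*b - 1)/5 = (0 - 1)/5 = (1/5)*(-1) = -1/5)
(3109 + j(39))/(-1541 + 3002) = (3109 - 1/5)/(-1541 + 3002) = (15544/5)/1461 = (15544/5)*(1/1461) = 15544/7305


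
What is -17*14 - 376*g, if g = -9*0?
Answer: -238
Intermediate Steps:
g = 0
-17*14 - 376*g = -17*14 - 376*0 = -238 + 0 = -238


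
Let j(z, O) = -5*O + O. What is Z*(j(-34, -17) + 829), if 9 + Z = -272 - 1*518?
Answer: -716703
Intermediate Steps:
Z = -799 (Z = -9 + (-272 - 1*518) = -9 + (-272 - 518) = -9 - 790 = -799)
j(z, O) = -4*O
Z*(j(-34, -17) + 829) = -799*(-4*(-17) + 829) = -799*(68 + 829) = -799*897 = -716703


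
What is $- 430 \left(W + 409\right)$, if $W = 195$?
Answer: $-259720$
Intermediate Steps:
$- 430 \left(W + 409\right) = - 430 \left(195 + 409\right) = \left(-430\right) 604 = -259720$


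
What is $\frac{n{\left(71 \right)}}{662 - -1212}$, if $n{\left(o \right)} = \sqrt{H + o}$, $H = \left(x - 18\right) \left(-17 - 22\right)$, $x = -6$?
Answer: $\frac{\sqrt{1007}}{1874} \approx 0.016933$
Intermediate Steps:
$H = 936$ ($H = \left(-6 - 18\right) \left(-17 - 22\right) = \left(-24\right) \left(-39\right) = 936$)
$n{\left(o \right)} = \sqrt{936 + o}$
$\frac{n{\left(71 \right)}}{662 - -1212} = \frac{\sqrt{936 + 71}}{662 - -1212} = \frac{\sqrt{1007}}{662 + 1212} = \frac{\sqrt{1007}}{1874}$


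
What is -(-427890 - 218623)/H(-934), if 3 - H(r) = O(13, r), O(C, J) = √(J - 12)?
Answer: 1939539/955 + 646513*I*√946/955 ≈ 2030.9 + 20822.0*I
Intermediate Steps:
O(C, J) = √(-12 + J)
H(r) = 3 - √(-12 + r)
-(-427890 - 218623)/H(-934) = -(-427890 - 218623)/(3 - √(-12 - 934)) = -(-646513)/(3 - √(-946)) = -(-646513)/(3 - I*√946) = 646513/(3 - I*√946)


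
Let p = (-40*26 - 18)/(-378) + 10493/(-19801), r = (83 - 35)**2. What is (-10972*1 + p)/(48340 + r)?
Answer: -10263250139/47382387129 ≈ -0.21660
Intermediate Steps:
r = 2304 (r = 48**2 = 2304)
p = 8491552/3742389 (p = (-1040 - 18)*(-1/378) + 10493*(-1/19801) = -1058*(-1/378) - 10493/19801 = 529/189 - 10493/19801 = 8491552/3742389 ≈ 2.2690)
(-10972*1 + p)/(48340 + r) = (-10972*1 + 8491552/3742389)/(48340 + 2304) = (-10972 + 8491552/3742389)/50644 = -41053000556/3742389*1/50644 = -10263250139/47382387129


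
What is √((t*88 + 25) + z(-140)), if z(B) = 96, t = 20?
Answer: 3*√209 ≈ 43.370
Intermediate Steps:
√((t*88 + 25) + z(-140)) = √((20*88 + 25) + 96) = √((1760 + 25) + 96) = √(1785 + 96) = √1881 = 3*√209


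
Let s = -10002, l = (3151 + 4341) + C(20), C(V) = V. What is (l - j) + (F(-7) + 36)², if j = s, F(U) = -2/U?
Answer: 922702/49 ≈ 18831.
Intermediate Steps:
l = 7512 (l = (3151 + 4341) + 20 = 7492 + 20 = 7512)
j = -10002
(l - j) + (F(-7) + 36)² = (7512 - 1*(-10002)) + (-2/(-7) + 36)² = (7512 + 10002) + (-2*(-⅐) + 36)² = 17514 + (2/7 + 36)² = 17514 + (254/7)² = 17514 + 64516/49 = 922702/49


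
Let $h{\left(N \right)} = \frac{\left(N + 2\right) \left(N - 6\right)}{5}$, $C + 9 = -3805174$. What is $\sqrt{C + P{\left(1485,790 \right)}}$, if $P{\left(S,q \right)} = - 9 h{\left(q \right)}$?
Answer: $\frac{i \sqrt{123071335}}{5} \approx 2218.8 i$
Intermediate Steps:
$C = -3805183$ ($C = -9 - 3805174 = -3805183$)
$h{\left(N \right)} = \frac{\left(-6 + N\right) \left(2 + N\right)}{5}$ ($h{\left(N \right)} = \left(2 + N\right) \left(-6 + N\right) \frac{1}{5} = \left(-6 + N\right) \left(2 + N\right) \frac{1}{5} = \frac{\left(-6 + N\right) \left(2 + N\right)}{5}$)
$P{\left(S,q \right)} = \frac{108}{5} - \frac{9 q^{2}}{5} + \frac{36 q}{5}$ ($P{\left(S,q \right)} = - 9 \left(- \frac{12}{5} - \frac{4 q}{5} + \frac{q^{2}}{5}\right) = \frac{108}{5} - \frac{9 q^{2}}{5} + \frac{36 q}{5}$)
$\sqrt{C + P{\left(1485,790 \right)}} = \sqrt{-3805183 + \left(\frac{108}{5} - \frac{9 \cdot 790^{2}}{5} + \frac{36}{5} \cdot 790\right)} = \sqrt{-3805183 + \left(\frac{108}{5} - 1123380 + 5688\right)} = \sqrt{-3805183 - \frac{5588352}{5}} = \sqrt{- \frac{24614267}{5}} = \frac{i \sqrt{123071335}}{5}$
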